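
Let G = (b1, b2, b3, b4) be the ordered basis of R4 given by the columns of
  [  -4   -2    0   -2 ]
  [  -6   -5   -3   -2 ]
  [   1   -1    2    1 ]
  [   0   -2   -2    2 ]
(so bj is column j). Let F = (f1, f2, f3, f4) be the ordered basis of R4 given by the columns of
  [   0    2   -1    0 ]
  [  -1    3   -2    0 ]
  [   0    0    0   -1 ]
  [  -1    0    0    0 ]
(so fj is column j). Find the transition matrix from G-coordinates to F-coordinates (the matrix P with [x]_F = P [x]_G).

[[0, 2, 2, -2], [-2, -1, 1, 0], [0, 0, 2, 2], [-1, 1, -2, -1]]

Let M have columns bj and N have columns fj. Then for every x, N [x]_F = x = M [x]_G, so P = N^(-1) M.
Since det N = 1, N^(-1) has integer entries; multiplying gives P = [[0, 2, 2, -2], [-2, -1, 1, 0], [0, 0, 2, 2], [-1, 1, -2, -1]].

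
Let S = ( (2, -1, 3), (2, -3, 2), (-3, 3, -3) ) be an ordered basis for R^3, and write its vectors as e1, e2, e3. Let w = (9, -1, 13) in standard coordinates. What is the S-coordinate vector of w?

(4, -4, -3)

We seek scalars with c_1 e1 + ... + c_3 e3 = w; equivalently solve M c = w where the columns of M are e1, ..., e3.
Gaussian elimination on [M | w] yields c = (4, -4, -3).
Check: 4e1 - 4e2 - 3e3 = (9, -1, 13).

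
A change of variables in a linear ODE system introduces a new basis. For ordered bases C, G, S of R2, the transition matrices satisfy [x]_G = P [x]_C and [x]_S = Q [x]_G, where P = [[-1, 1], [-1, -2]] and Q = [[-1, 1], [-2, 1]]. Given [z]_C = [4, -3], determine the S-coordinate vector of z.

[9, 16]

Apply P to get G-coordinates [-7, 2], then Q to get S-coordinates.
The result is [z]_S = [9, 16].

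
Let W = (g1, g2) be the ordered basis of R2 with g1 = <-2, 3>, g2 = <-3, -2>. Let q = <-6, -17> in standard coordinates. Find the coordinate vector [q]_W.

<-3, 4>

[q]_W is the unique c with M c = q, where M has columns g1, g2.
System: -2c_1 - 3c_2 = -6, 3c_1 - 2c_2 = -17; solving gives c_1 = -3, c_2 = 4.
Check: -3g1 + 4g2 = <-6, -17>.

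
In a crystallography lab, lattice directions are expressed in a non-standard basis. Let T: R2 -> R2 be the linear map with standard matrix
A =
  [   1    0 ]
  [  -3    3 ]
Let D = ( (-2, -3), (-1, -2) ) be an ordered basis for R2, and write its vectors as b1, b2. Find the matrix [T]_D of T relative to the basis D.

Let P have columns b1, b2. Then [T]_D = P^(-1) A P.
Here det P = 1, so P^(-1) is integer; computing A P first and then P^(-1)(A P) gives [[1, -1], [0, 3]].

[[1, -1], [0, 3]]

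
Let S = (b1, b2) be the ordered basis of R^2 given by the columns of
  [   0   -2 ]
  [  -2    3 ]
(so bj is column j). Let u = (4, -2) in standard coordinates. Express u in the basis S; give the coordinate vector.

We seek scalars with c_1 b1 + c_2 b2 = u; equivalently solve M c = u where the columns of M are b1, b2.
System: 0c_1 - 2c_2 = 4, -2c_1 + 3c_2 = -2; solving gives c_1 = -2, c_2 = -2.
Check: -2b1 - 2b2 = (4, -2).

(-2, -2)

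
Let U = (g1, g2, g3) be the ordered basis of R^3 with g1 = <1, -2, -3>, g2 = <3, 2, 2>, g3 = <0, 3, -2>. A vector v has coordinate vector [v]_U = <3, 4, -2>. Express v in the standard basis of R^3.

<15, -4, 3>

v = M [v]_U, where M has columns g1, ..., g3.
Carrying out the matrix-vector product, v = <15, -4, 3>.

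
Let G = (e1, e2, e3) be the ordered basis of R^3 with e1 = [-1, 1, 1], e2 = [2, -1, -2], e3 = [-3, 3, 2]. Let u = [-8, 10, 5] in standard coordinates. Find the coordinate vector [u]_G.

[3, 2, 3]

Write u = c_1 e1 + ... + c_3 e3 and solve for the c_i.
Row-reducing the augmented matrix [M | u] gives c = (3, 2, 3).
Check: 3e1 + 2e2 + 3e3 = [-8, 10, 5].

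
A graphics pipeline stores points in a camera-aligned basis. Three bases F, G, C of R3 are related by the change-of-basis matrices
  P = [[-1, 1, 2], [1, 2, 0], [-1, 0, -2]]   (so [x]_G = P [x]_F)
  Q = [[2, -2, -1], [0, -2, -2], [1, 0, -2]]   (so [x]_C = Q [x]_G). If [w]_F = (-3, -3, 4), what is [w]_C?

(39, 28, 18)

First [w]_G = P [w]_F = (8, -9, -5).
Then [w]_C = Q [w]_G = (39, 28, 18).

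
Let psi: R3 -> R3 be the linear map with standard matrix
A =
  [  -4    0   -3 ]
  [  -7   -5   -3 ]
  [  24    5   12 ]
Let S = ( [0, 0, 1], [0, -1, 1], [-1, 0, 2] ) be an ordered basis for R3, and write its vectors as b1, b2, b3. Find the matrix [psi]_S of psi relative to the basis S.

[[3, 3, -3], [3, -2, -1], [3, 3, 2]]

The j-th column of [psi]_S is [psi(bj)]_S.
psi(b1) = A b1 = [-3, -3, 12] = 3b1 + 3b2 + 3b3, so column 1 is [3, 3, 3].
Repeating for b2, b3 and assembling the columns gives [[3, 3, -3], [3, -2, -1], [3, 3, 2]].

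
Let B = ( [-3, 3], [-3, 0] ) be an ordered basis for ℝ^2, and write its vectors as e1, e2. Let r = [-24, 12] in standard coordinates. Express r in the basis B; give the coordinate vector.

[4, 4]

We seek scalars with c_1 e1 + c_2 e2 = r; equivalently solve M c = r where the columns of M are e1, e2.
System: -3c_1 - 3c_2 = -24, 3c_1 + 0c_2 = 12; solving gives c_1 = 4, c_2 = 4.
Check: 4e1 + 4e2 = [-24, 12].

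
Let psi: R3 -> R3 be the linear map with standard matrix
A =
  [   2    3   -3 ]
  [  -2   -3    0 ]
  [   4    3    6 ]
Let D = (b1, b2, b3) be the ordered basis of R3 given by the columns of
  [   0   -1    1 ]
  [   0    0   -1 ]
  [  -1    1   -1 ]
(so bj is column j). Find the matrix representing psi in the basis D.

The j-th column of [psi]_D is [psi(bj)]_D.
psi(b1) = A b1 = <3, 0, -6> = 3b1 - 3b2 + 0·b3, so column 1 is <3, -3, 0>.
Repeating for b2, b3 and assembling the columns gives [[3, 3, 3], [-3, 3, -3], [0, -2, -1]].

[[3, 3, 3], [-3, 3, -3], [0, -2, -1]]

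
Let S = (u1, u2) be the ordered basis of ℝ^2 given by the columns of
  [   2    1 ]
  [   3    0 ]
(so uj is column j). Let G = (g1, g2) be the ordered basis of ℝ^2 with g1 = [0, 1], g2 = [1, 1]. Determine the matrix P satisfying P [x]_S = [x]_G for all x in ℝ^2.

Let M have columns uj and N have columns gj. Then for every x, N [x]_G = x = M [x]_S, so P = N^(-1) M.
Since det N = -1, N^(-1) has integer entries; multiplying gives P = [[1, -1], [2, 1]].

[[1, -1], [2, 1]]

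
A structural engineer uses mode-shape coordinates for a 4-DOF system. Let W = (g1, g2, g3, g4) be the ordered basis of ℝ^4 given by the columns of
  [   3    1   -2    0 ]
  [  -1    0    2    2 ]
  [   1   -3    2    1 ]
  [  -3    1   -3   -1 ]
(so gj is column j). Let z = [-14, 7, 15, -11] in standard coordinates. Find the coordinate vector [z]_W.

[-1, -3, 4, -1]

We seek scalars with c_1 g1 + ... + c_4 g4 = z; equivalently solve M c = z where the columns of M are g1, ..., g4.
Row-reducing the augmented matrix [M | z] gives c = (-1, -3, 4, -1).
Check: -g1 - 3g2 + 4g3 - g4 = [-14, 7, 15, -11].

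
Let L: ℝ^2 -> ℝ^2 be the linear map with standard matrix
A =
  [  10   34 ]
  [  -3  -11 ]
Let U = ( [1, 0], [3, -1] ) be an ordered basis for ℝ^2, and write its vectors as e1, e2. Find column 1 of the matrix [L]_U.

[1, 3]

Column 1 of [L]_U is the U-coordinate vector of L(e1).
In standard coordinates L(e1) = A e1 = [10, -3].
Converting to U: [10, -3] = e1 + 3e2, so the coordinate vector is [1, 3].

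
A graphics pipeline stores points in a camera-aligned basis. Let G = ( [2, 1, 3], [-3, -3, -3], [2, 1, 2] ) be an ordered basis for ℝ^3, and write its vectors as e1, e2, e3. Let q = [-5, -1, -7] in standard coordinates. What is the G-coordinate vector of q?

[-2, -1, -2]

Write q = c_1 e1 + ... + c_3 e3 and solve for the c_i.
Row-reducing the augmented matrix [M | q] gives c = (-2, -1, -2).
Check: -2e1 - e2 - 2e3 = [-5, -1, -7].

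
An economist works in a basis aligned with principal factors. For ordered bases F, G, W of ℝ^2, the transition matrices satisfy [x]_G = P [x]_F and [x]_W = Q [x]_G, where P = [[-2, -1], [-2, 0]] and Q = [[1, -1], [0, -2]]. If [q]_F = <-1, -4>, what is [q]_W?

Composing the changes, [q]_W = Q P [q]_F.
Q P = [[0, -1], [4, 0]]; applying this to <-1, -4> gives <4, -4>.

<4, -4>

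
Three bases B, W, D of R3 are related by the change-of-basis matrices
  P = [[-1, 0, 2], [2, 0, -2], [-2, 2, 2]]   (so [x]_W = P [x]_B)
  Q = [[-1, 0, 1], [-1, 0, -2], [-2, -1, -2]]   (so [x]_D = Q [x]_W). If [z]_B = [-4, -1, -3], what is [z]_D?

Composing the changes, [z]_D = Q P [z]_B.
Q P = [[-1, 2, 0], [5, -4, -6], [4, -4, -6]]; applying this to [-4, -1, -3] gives [2, 2, 6].

[2, 2, 6]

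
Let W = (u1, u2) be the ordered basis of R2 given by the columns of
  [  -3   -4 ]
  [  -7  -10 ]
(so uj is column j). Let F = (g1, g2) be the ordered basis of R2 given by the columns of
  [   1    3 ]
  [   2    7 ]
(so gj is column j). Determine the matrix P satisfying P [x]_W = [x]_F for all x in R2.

Let M have columns uj and N have columns gj. Then for every x, N [x]_F = x = M [x]_W, so P = N^(-1) M.
Since det N = 1, N^(-1) has integer entries; multiplying gives P = [[0, 2], [-1, -2]].

[[0, 2], [-1, -2]]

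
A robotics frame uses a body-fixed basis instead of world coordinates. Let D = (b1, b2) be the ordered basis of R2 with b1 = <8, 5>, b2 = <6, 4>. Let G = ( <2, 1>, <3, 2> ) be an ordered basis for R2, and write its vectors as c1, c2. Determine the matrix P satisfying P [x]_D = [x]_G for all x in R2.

Take x = bj: its D-coordinates are the j-th standard unit vector, so P e_j — column j of P — equals [bj]_G.
b1 = c1 + 2c2, giving column 1 = <1, 2>; repeating for each j gives P = [[1, 0], [2, 2]].

[[1, 0], [2, 2]]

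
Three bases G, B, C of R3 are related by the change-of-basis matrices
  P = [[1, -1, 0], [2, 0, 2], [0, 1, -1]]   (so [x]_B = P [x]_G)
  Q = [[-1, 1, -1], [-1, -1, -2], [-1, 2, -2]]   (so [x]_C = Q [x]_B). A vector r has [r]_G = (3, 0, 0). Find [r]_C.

First [r]_B = P [r]_G = (3, 6, 0).
Then [r]_C = Q [r]_B = (3, -9, 9).

(3, -9, 9)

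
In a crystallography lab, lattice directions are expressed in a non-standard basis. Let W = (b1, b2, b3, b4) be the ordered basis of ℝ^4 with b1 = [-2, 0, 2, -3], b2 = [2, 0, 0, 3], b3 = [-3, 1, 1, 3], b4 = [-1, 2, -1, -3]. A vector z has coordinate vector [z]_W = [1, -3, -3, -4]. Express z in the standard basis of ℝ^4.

By definition z = b1 - 3b2 - 3b3 - 4b4.
Summing componentwise gives [5, -11, 3, -9].

[5, -11, 3, -9]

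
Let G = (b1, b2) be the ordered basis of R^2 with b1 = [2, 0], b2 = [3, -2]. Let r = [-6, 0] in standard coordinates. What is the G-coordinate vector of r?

[-3, 0]

[r]_G is the unique c with M c = r, where M has columns b1, b2.
System: 2c_1 + 3c_2 = -6, 0c_1 - 2c_2 = 0; solving gives c_1 = -3, c_2 = 0.
Check: -3b1 + 0·b2 = [-6, 0].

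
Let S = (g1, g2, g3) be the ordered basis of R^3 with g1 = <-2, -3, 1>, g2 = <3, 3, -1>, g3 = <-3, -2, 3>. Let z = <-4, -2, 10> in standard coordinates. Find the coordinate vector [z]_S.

<2, 4, 4>

[z]_S is the unique c with M c = z, where M has columns g1, ..., g3.
Solving this 3x3 system gives c = (2, 4, 4).
Check: 2g1 + 4g2 + 4g3 = <-4, -2, 10>.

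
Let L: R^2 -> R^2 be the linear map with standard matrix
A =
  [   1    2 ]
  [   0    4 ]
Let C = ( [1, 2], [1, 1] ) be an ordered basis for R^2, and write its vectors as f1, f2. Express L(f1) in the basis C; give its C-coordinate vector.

[3, 2]

Column 1 of [L]_C is the C-coordinate vector of L(f1).
In standard coordinates L(f1) = A f1 = [5, 8].
Converting to C: [5, 8] = 3f1 + 2f2, so the coordinate vector is [3, 2].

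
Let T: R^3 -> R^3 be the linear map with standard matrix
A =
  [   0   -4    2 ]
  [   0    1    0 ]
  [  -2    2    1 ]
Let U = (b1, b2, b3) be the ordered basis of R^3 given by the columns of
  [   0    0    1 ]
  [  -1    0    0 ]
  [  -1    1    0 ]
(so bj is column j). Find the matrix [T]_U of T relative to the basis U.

[[1, 0, 0], [-2, 1, -2], [2, 2, 0]]

The j-th column of [T]_U is [T(bj)]_U.
T(b1) = A b1 = [2, -1, -3] = b1 - 2b2 + 2b3, so column 1 is [1, -2, 2].
Repeating for b2, b3 and assembling the columns gives [[1, 0, 0], [-2, 1, -2], [2, 2, 0]].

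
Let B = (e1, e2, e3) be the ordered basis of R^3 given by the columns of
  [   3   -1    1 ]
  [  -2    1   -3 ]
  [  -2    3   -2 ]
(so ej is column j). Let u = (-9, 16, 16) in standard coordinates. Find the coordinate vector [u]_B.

(-1, 2, -4)

[u]_B is the unique c with M c = u, where M has columns e1, ..., e3.
Row-reducing the augmented matrix [M | u] gives c = (-1, 2, -4).
Check: -e1 + 2e2 - 4e3 = (-9, 16, 16).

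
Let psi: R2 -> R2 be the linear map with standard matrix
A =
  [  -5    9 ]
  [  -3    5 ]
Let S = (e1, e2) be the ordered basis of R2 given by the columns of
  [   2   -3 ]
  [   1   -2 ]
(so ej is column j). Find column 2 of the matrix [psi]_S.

Compute psi(e2) = A e2 = <-3, -1> in standard coordinates.
Then write this in S-coordinates: solve for y in y_1 e1 + y_2 e2 = <-3, -1>.
This gives y = <-3, -1>, which is column 2 of [psi]_S.

<-3, -1>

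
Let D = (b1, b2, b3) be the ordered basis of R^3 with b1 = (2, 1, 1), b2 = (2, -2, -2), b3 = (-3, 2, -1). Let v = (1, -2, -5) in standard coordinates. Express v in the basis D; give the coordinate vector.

(0, 2, 1)

Write v = c_1 b1 + ... + c_3 b3 and solve for the c_i.
Gaussian elimination on [M | v] yields c = (0, 2, 1).
Check: 0·b1 + 2b2 + b3 = (1, -2, -5).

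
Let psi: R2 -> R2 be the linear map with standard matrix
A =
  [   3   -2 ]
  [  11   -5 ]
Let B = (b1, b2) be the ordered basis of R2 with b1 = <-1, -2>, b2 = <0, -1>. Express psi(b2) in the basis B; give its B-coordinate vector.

Column 2 of [psi]_B is the B-coordinate vector of psi(b2).
In standard coordinates psi(b2) = A b2 = <2, 5>.
Converting to B: <2, 5> = -2b1 - b2, so the coordinate vector is <-2, -1>.

<-2, -1>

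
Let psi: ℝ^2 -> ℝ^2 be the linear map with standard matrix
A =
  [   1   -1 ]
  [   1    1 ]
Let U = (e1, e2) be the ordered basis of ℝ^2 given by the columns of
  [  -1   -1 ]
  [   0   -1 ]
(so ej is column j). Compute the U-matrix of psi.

[[0, -2], [1, 2]]

Let P have columns e1, e2. Then [psi]_U = P^(-1) A P.
Here det P = 1, so P^(-1) is integer; computing A P first and then P^(-1)(A P) gives [[0, -2], [1, 2]].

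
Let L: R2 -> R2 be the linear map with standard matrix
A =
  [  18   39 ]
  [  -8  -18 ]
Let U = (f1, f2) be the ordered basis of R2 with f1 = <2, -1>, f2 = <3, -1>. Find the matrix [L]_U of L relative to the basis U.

[[-3, 3], [1, 3]]

Let P have columns f1, f2. Then [L]_U = P^(-1) A P.
Here det P = 1, so P^(-1) is integer; computing A P first and then P^(-1)(A P) gives [[-3, 3], [1, 3]].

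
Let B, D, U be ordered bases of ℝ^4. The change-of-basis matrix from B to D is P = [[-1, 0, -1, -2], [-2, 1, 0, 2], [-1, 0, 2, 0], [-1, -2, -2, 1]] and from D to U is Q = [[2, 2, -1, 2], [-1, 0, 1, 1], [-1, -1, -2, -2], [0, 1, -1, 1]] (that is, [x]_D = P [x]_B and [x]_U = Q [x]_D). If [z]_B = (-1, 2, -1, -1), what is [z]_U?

Apply P to get D-coordinates (4, 2, -1, -2), then Q to get U-coordinates.
The result is [z]_U = (9, -7, 0, 1).

(9, -7, 0, 1)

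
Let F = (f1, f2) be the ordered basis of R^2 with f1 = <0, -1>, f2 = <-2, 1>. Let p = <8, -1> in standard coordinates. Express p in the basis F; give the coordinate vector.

<-3, -4>

[p]_F is the unique c with M c = p, where M has columns f1, f2.
System: 0c_1 - 2c_2 = 8, -c_1 + c_2 = -1; solving gives c_1 = -3, c_2 = -4.
Check: -3f1 - 4f2 = <8, -1>.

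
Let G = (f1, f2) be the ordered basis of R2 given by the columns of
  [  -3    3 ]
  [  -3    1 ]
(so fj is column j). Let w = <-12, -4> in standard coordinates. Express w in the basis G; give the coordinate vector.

[w]_G is the unique c with M c = w, where M has columns f1, f2.
System: -3c_1 + 3c_2 = -12, -3c_1 + c_2 = -4; solving gives c_1 = 0, c_2 = -4.
Check: 0·f1 - 4f2 = <-12, -4>.

<0, -4>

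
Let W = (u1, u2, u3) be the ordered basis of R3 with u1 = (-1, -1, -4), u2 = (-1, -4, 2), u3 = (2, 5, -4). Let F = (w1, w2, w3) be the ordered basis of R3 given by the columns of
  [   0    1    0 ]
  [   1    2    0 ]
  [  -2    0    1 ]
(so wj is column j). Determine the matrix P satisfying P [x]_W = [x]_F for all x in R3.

[[1, -2, 1], [-1, -1, 2], [-2, -2, -2]]

Let M have columns uj and N have columns wj. Then for every x, N [x]_F = x = M [x]_W, so P = N^(-1) M.
Since det N = -1, N^(-1) has integer entries; multiplying gives P = [[1, -2, 1], [-1, -1, 2], [-2, -2, -2]].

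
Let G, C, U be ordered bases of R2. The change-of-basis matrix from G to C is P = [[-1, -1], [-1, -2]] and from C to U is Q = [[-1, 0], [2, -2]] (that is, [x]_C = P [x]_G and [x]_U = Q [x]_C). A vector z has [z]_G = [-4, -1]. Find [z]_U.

Apply P to get C-coordinates [5, 6], then Q to get U-coordinates.
The result is [z]_U = [-5, -2].

[-5, -2]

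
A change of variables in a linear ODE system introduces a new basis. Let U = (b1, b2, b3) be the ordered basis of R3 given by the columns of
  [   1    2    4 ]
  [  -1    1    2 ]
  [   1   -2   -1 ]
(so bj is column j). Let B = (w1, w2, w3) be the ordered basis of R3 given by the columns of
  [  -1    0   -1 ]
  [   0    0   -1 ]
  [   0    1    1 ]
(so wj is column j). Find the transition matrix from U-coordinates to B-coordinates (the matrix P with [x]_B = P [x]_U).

[[-2, -1, -2], [0, -1, 1], [1, -1, -2]]

Take x = bj: its U-coordinates are the j-th standard unit vector, so P e_j — column j of P — equals [bj]_B.
b1 = -2w1 + 0·w2 + w3, giving column 1 = [-2, 0, 1]; repeating for each j gives P = [[-2, -1, -2], [0, -1, 1], [1, -1, -2]].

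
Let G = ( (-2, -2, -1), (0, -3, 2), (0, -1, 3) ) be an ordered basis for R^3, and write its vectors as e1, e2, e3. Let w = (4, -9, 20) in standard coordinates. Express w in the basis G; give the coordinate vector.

Write w = c_1 e1 + ... + c_3 e3 and solve for the c_i.
Gaussian elimination on [M | w] yields c = (-2, 3, 4).
Check: -2e1 + 3e2 + 4e3 = (4, -9, 20).

(-2, 3, 4)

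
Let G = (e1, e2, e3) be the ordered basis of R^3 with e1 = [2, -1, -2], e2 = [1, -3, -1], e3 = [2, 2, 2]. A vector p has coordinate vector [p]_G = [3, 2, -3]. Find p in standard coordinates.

[2, -15, -14]

The coordinates say p = 3e1 + 2e2 - 3e3; adding the scaled basis vectors gives [2, -15, -14].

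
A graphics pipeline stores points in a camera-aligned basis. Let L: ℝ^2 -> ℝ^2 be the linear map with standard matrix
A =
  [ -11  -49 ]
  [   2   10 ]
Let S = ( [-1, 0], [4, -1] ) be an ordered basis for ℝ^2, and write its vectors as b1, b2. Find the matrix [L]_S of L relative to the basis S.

[[-3, 3], [2, 2]]

The j-th column of [L]_S is [L(bj)]_S.
L(b1) = A b1 = [11, -2] = -3b1 + 2b2, so column 1 is [-3, 2].
Repeating for b2 and assembling the columns gives [[-3, 3], [2, 2]].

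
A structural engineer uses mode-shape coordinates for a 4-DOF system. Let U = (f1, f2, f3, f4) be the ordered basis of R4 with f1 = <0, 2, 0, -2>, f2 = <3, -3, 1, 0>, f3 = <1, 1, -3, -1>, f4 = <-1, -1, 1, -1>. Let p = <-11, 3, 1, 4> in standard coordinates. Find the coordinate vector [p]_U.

<-2, -3, -1, 1>

[p]_U is the unique c with M c = p, where M has columns f1, ..., f4.
Gaussian elimination on [M | p] yields c = (-2, -3, -1, 1).
Check: -2f1 - 3f2 - f3 + f4 = <-11, 3, 1, 4>.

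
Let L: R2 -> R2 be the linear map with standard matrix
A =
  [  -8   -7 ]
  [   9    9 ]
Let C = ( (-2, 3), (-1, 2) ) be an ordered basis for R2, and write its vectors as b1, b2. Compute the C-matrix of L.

[[1, 3], [3, 0]]

With P the matrix whose columns are b1, b2, [L]_C = P^(-1) A P.
Column by column: L(b1) = A b1 = (-5, 9); its C-coordinates (1, 3) give column 1.
Continuing for each basis vector yields [L]_C = [[1, 3], [3, 0]].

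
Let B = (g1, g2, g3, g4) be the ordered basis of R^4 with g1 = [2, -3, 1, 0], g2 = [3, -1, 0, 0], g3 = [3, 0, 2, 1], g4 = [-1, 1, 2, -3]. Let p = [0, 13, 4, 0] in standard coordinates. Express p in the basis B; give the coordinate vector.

[-4, 0, 3, 1]

[p]_B is the unique c with M c = p, where M has columns g1, ..., g4.
Solving this 4x4 system gives c = (-4, 0, 3, 1).
Check: -4g1 + 0·g2 + 3g3 + g4 = [0, 13, 4, 0].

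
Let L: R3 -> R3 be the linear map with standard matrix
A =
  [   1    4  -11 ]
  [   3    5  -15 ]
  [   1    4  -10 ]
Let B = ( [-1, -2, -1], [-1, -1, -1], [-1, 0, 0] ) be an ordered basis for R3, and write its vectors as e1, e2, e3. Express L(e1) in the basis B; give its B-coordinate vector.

[-1, 0, -1]

Compute L(e1) = A e1 = [2, 2, 1] in standard coordinates.
Then write this in B-coordinates: solve for y in y_1 e1 + ... + y_3 e3 = [2, 2, 1].
This gives y = [-1, 0, -1], which is column 1 of [L]_B.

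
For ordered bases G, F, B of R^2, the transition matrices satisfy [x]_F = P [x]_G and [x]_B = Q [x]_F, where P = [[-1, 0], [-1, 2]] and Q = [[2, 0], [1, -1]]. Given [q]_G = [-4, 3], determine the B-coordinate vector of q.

First [q]_F = P [q]_G = [4, 10].
Then [q]_B = Q [q]_F = [8, -6].

[8, -6]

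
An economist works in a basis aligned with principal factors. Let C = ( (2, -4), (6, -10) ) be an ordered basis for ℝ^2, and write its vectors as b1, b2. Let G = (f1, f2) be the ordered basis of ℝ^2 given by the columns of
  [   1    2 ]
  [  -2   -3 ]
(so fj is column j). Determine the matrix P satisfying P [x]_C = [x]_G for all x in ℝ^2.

Column j of P is [bj]_G, since P maps C-coordinates to G-coordinates.
Expressing b1 in G: b1 = 2f1 + 0·f2, so column 1 of P is (2, 0).
Doing the same for each bj gives P = [[2, 2], [0, 2]].

[[2, 2], [0, 2]]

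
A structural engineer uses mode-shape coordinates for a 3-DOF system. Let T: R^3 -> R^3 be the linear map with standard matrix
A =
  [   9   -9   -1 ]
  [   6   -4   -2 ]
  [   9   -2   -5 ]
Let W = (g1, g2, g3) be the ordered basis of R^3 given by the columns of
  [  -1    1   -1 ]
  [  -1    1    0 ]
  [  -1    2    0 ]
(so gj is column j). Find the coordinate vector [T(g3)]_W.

Column 3 of [T]_W is the W-coordinate vector of T(g3).
In standard coordinates T(g3) = A g3 = (-9, -6, -9).
Converting to W: (-9, -6, -9) = 3g1 - 3g2 + 3g3, so the coordinate vector is (3, -3, 3).

(3, -3, 3)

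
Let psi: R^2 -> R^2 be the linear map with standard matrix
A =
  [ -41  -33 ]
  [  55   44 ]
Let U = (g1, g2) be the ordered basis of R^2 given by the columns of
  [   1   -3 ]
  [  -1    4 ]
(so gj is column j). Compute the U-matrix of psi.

The j-th column of [psi]_U is [psi(gj)]_U.
psi(g1) = A g1 = <-8, 11> = g1 + 3g2, so column 1 is <1, 3>.
Repeating for g2 and assembling the columns gives [[1, -3], [3, 2]].

[[1, -3], [3, 2]]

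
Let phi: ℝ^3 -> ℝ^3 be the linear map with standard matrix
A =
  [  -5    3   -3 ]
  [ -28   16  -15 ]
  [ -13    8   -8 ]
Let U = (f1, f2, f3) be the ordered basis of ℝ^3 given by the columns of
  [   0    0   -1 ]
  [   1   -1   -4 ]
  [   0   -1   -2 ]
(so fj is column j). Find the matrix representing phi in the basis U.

Let P have columns f1, ..., f3. Then [phi]_U = P^(-1) A P.
Here det P = 1, so P^(-1) is integer; computing A P first and then P^(-1)(A P) gives [[2, -1, -1], [-2, 0, 1], [-3, 0, 1]].

[[2, -1, -1], [-2, 0, 1], [-3, 0, 1]]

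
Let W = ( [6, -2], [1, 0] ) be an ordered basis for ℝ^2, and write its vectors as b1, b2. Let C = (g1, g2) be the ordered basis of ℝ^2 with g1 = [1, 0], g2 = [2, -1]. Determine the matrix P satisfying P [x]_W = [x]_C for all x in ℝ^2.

Take x = bj: its W-coordinates are the j-th standard unit vector, so P e_j — column j of P — equals [bj]_C.
b1 = 2g1 + 2g2, giving column 1 = [2, 2]; repeating for each j gives P = [[2, 1], [2, 0]].

[[2, 1], [2, 0]]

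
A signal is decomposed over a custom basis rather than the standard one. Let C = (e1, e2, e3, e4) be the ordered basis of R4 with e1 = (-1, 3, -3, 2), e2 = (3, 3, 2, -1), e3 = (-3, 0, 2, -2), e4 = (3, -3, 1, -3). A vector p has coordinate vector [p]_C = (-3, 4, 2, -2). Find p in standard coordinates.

p = M [p]_C, where M has columns e1, ..., e4.
Carrying out the matrix-vector product, p = (3, 9, 19, -8).

(3, 9, 19, -8)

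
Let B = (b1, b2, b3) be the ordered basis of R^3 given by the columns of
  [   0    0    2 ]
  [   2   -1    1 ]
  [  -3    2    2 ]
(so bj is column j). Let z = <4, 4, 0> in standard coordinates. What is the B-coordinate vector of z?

<0, -2, 2>

Write z = c_1 b1 + ... + c_3 b3 and solve for the c_i.
Row-reducing the augmented matrix [M | z] gives c = (0, -2, 2).
Check: 0·b1 - 2b2 + 2b3 = <4, 4, 0>.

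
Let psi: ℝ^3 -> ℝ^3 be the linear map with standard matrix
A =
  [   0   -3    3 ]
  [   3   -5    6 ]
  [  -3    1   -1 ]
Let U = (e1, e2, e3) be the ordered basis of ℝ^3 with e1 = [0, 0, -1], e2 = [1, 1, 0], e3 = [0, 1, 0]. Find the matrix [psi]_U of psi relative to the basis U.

Let P have columns e1, ..., e3. Then [psi]_U = P^(-1) A P.
Here det P = -1, so P^(-1) is integer; computing A P first and then P^(-1)(A P) gives [[-1, 2, -1], [-3, -3, -3], [-3, 1, -2]].

[[-1, 2, -1], [-3, -3, -3], [-3, 1, -2]]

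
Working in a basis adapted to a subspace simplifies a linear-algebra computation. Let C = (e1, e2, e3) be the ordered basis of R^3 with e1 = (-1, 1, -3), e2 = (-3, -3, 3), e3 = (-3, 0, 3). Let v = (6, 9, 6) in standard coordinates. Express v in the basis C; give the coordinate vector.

(-3, -4, 3)

We seek scalars with c_1 e1 + ... + c_3 e3 = v; equivalently solve M c = v where the columns of M are e1, ..., e3.
Gaussian elimination on [M | v] yields c = (-3, -4, 3).
Check: -3e1 - 4e2 + 3e3 = (6, 9, 6).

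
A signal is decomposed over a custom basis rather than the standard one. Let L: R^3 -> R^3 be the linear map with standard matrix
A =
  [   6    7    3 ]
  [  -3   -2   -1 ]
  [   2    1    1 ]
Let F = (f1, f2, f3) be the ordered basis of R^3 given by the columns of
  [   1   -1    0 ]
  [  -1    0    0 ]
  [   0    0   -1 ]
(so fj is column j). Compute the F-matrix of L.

[[1, -3, -1], [2, 3, 2], [-1, 2, 1]]

The j-th column of [L]_F is [L(fj)]_F.
L(f1) = A f1 = [-1, -1, 1] = f1 + 2f2 - f3, so column 1 is [1, 2, -1].
Repeating for f2, f3 and assembling the columns gives [[1, -3, -1], [2, 3, 2], [-1, 2, 1]].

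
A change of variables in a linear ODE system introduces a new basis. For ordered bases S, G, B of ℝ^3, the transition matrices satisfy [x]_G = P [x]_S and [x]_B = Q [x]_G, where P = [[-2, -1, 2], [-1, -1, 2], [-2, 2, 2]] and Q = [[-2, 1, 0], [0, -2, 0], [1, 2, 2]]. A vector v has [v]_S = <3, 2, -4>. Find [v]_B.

<19, 26, -62>

First [v]_G = P [v]_S = <-16, -13, -10>.
Then [v]_B = Q [v]_G = <19, 26, -62>.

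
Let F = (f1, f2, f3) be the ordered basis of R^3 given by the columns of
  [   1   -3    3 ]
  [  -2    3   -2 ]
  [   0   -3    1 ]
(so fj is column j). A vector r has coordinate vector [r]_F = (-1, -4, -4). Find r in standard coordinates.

(-1, -2, 8)

By definition r = -f1 - 4f2 - 4f3.
Summing componentwise gives (-1, -2, 8).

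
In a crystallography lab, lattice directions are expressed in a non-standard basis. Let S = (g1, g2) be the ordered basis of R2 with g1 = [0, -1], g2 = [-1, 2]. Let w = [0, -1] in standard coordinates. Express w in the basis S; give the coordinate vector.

[1, 0]

[w]_S is the unique c with M c = w, where M has columns g1, g2.
System: 0c_1 - c_2 = 0, -c_1 + 2c_2 = -1; solving gives c_1 = 1, c_2 = 0.
Check: g1 + 0·g2 = [0, -1].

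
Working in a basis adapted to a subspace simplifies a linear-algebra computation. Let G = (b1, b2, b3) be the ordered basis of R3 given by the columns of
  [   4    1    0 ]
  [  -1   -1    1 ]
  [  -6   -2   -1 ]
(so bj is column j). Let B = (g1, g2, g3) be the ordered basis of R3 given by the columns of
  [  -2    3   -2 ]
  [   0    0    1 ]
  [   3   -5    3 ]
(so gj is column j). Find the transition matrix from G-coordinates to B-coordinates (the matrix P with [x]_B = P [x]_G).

Take x = bj: its G-coordinates are the j-th standard unit vector, so P e_j — column j of P — equals [bj]_B.
b1 = -g1 + 0·g2 - g3, giving column 1 = (-1, 0, -1); repeating for each j gives P = [[-1, 2, 2], [0, 1, 2], [-1, -1, 1]].

[[-1, 2, 2], [0, 1, 2], [-1, -1, 1]]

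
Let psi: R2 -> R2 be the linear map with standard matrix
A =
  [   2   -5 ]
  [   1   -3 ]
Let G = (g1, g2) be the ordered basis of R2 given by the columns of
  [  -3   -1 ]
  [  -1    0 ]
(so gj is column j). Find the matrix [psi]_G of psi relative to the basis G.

[[0, 1], [1, -1]]

Let P have columns g1, g2. Then [psi]_G = P^(-1) A P.
Here det P = -1, so P^(-1) is integer; computing A P first and then P^(-1)(A P) gives [[0, 1], [1, -1]].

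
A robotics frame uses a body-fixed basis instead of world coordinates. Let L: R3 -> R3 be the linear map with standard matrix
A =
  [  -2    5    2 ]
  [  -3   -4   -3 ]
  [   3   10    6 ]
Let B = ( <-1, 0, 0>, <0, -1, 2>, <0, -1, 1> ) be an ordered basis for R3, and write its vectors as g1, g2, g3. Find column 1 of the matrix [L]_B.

<-2, 0, -3>

Compute L(g1) = A g1 = <2, 3, -3> in standard coordinates.
Then write this in B-coordinates: solve for y in y_1 g1 + ... + y_3 g3 = <2, 3, -3>.
This gives y = <-2, 0, -3>, which is column 1 of [L]_B.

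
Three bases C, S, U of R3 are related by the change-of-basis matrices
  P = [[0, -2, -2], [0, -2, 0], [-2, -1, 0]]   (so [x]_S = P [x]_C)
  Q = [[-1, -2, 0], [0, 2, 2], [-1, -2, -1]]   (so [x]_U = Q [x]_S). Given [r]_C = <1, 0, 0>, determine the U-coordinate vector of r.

<0, -4, 2>

Composing the changes, [r]_U = Q P [r]_C.
Q P = [[0, 6, 2], [-4, -6, 0], [2, 7, 2]]; applying this to <1, 0, 0> gives <0, -4, 2>.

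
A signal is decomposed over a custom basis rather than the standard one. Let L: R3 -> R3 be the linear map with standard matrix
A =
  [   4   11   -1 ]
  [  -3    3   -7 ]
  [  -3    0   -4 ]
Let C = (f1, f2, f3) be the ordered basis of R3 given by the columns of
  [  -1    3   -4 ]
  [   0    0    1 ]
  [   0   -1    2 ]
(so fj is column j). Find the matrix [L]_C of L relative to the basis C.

The j-th column of [L]_C is [L(fj)]_C.
L(f1) = A f1 = <-4, 3, 3> = f1 + 3f2 + 3f3, so column 1 is <1, 3, 3>.
Repeating for f2, f3 and assembling the columns gives [[1, -2, -3], [3, 1, -2], [3, -2, 1]].

[[1, -2, -3], [3, 1, -2], [3, -2, 1]]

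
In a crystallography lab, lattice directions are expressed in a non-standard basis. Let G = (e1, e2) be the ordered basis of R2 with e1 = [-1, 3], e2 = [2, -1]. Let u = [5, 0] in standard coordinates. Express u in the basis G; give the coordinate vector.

[1, 3]

We seek scalars with c_1 e1 + c_2 e2 = u; equivalently solve M c = u where the columns of M are e1, e2.
System: -c_1 + 2c_2 = 5, 3c_1 - c_2 = 0; solving gives c_1 = 1, c_2 = 3.
Check: e1 + 3e2 = [5, 0].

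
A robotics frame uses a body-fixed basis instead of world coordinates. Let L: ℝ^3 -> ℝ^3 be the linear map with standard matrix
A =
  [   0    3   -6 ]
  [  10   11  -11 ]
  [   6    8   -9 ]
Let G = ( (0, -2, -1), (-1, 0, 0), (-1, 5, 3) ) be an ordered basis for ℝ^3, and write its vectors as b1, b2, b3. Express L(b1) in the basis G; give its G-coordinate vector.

(-2, 3, -3)

Column 1 of [L]_G is the G-coordinate vector of L(b1).
In standard coordinates L(b1) = A b1 = (0, -11, -7).
Converting to G: (0, -11, -7) = -2b1 + 3b2 - 3b3, so the coordinate vector is (-2, 3, -3).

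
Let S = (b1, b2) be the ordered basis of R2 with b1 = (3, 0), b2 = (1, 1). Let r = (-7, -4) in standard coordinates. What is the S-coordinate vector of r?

(-1, -4)

We seek scalars with c_1 b1 + c_2 b2 = r; equivalently solve M c = r where the columns of M are b1, b2.
System: 3c_1 + c_2 = -7, 0c_1 + c_2 = -4; solving gives c_1 = -1, c_2 = -4.
Check: -b1 - 4b2 = (-7, -4).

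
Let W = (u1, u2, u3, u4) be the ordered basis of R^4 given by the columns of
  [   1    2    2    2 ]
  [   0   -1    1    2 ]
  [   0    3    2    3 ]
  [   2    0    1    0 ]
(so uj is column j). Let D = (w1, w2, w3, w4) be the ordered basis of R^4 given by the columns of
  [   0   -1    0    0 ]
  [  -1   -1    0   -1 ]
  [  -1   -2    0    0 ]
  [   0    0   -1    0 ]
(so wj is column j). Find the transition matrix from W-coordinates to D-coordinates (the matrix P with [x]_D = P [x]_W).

[[2, 1, 2, 1], [-1, -2, -2, -2], [-2, 0, -1, 0], [-1, 2, -1, -1]]

Let M have columns uj and N have columns wj. Then for every x, N [x]_D = x = M [x]_W, so P = N^(-1) M.
Since det N = -1, N^(-1) has integer entries; multiplying gives P = [[2, 1, 2, 1], [-1, -2, -2, -2], [-2, 0, -1, 0], [-1, 2, -1, -1]].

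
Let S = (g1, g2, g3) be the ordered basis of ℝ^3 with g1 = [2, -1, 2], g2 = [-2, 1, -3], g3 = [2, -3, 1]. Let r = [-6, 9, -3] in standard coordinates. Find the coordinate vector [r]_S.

[0, 0, -3]

Write r = c_1 g1 + ... + c_3 g3 and solve for the c_i.
Gaussian elimination on [M | r] yields c = (0, 0, -3).
Check: 0·g1 + 0·g2 - 3g3 = [-6, 9, -3].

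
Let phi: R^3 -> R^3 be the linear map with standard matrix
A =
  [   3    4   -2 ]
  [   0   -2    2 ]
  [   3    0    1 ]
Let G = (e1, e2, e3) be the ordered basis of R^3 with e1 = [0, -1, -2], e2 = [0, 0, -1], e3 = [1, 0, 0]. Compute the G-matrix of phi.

[[2, 2, 0], [-2, -3, -3], [0, 2, 3]]

The j-th column of [phi]_G is [phi(ej)]_G.
phi(e1) = A e1 = [0, -2, -2] = 2e1 - 2e2 + 0·e3, so column 1 is [2, -2, 0].
Repeating for e2, e3 and assembling the columns gives [[2, 2, 0], [-2, -3, -3], [0, 2, 3]].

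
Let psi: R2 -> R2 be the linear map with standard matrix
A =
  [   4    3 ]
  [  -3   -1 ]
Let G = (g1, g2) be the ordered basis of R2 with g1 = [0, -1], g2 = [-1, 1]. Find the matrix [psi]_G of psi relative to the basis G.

[[2, -1], [3, 1]]

Let P have columns g1, g2. Then [psi]_G = P^(-1) A P.
Here det P = -1, so P^(-1) is integer; computing A P first and then P^(-1)(A P) gives [[2, -1], [3, 1]].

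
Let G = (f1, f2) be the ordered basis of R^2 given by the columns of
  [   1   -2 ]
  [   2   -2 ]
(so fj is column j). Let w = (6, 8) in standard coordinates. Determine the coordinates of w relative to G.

(2, -2)

Write w = c_1 f1 + c_2 f2 and solve for the c_i.
System: c_1 - 2c_2 = 6, 2c_1 - 2c_2 = 8; solving gives c_1 = 2, c_2 = -2.
Check: 2f1 - 2f2 = (6, 8).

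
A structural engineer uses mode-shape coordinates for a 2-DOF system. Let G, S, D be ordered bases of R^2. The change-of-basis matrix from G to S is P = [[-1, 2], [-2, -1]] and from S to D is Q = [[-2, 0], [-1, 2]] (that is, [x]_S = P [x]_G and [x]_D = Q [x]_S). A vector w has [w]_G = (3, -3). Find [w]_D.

First [w]_S = P [w]_G = (-9, -3).
Then [w]_D = Q [w]_S = (18, 3).

(18, 3)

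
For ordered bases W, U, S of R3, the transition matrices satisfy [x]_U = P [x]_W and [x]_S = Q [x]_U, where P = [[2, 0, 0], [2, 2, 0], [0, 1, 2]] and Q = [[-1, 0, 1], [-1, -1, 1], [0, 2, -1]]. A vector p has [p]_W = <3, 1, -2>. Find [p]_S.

Composing the changes, [p]_S = Q P [p]_W.
Q P = [[-2, 1, 2], [-4, -1, 2], [4, 3, -2]]; applying this to <3, 1, -2> gives <-9, -17, 19>.

<-9, -17, 19>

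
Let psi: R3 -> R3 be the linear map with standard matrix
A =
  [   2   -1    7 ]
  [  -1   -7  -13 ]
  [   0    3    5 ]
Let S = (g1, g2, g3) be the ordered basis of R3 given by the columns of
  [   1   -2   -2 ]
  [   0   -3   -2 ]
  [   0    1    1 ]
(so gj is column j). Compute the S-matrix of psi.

Let P have columns g1, ..., g3. Then [psi]_S = P^(-1) A P.
Here det P = -1, so P^(-1) is integer; computing A P first and then P^(-1)(A P) gives [[2, -2, 3], [1, -2, -1], [-1, -2, 0]].

[[2, -2, 3], [1, -2, -1], [-1, -2, 0]]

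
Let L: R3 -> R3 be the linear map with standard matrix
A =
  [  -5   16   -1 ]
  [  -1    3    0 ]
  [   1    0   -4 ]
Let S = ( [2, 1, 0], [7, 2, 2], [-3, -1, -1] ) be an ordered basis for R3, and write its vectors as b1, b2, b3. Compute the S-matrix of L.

Let P have columns b1, ..., b3. Then [L]_S = P^(-1) A P.
Here det P = 1, so P^(-1) is integer; computing A P first and then P^(-1)(A P) gives [[-1, 0, -1], [2, -2, -1], [2, -3, -3]].

[[-1, 0, -1], [2, -2, -1], [2, -3, -3]]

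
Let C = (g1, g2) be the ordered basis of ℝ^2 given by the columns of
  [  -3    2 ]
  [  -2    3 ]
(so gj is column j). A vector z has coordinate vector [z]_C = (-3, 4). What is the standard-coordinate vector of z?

z = M [z]_C, where M has columns g1, g2.
Carrying out the matrix-vector product, z = (17, 18).

(17, 18)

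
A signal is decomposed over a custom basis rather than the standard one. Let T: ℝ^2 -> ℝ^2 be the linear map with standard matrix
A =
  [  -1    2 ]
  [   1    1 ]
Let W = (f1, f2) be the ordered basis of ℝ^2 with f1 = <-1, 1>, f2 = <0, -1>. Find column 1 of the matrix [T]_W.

<-3, -3>

Compute T(f1) = A f1 = <3, 0> in standard coordinates.
Then write this in W-coordinates: solve for y in y_1 f1 + y_2 f2 = <3, 0>.
This gives y = <-3, -3>, which is column 1 of [T]_W.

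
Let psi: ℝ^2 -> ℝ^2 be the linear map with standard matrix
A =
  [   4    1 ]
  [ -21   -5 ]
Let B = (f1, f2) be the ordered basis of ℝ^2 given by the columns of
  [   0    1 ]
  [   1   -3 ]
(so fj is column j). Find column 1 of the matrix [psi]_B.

Compute psi(f1) = A f1 = [1, -5] in standard coordinates.
Then write this in B-coordinates: solve for y in y_1 f1 + y_2 f2 = [1, -5].
This gives y = [-2, 1], which is column 1 of [psi]_B.

[-2, 1]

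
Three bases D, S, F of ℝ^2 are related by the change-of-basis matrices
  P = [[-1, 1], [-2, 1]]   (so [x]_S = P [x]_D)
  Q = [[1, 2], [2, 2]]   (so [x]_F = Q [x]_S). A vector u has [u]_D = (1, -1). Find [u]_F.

(-8, -10)

Composing the changes, [u]_F = Q P [u]_D.
Q P = [[-5, 3], [-6, 4]]; applying this to (1, -1) gives (-8, -10).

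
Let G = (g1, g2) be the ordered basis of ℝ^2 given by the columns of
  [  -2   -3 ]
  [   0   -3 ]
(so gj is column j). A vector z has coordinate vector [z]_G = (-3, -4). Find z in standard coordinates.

(18, 12)

The coordinates say z = -3g1 - 4g2; adding the scaled basis vectors gives (18, 12).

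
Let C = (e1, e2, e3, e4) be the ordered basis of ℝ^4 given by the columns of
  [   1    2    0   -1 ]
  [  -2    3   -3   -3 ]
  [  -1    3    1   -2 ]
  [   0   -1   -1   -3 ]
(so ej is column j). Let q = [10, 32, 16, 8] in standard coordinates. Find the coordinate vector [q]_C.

Write q = c_1 e1 + ... + c_4 e4 and solve for the c_i.
Gaussian elimination on [M | q] yields c = (-1, 4, -3, -3).
Check: -e1 + 4e2 - 3e3 - 3e4 = [10, 32, 16, 8].

[-1, 4, -3, -3]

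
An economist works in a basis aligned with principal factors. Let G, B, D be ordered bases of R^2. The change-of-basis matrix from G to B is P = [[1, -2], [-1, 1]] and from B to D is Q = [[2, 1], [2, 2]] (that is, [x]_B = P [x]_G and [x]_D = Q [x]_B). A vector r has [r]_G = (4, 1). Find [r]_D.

(1, -2)

Composing the changes, [r]_D = Q P [r]_G.
Q P = [[1, -3], [0, -2]]; applying this to (4, 1) gives (1, -2).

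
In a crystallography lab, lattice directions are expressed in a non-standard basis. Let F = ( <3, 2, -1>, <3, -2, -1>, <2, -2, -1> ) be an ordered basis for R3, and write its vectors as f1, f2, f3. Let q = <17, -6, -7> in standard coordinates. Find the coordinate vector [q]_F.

<2, 1, 4>

We seek scalars with c_1 f1 + ... + c_3 f3 = q; equivalently solve M c = q where the columns of M are f1, ..., f3.
Gaussian elimination on [M | q] yields c = (2, 1, 4).
Check: 2f1 + f2 + 4f3 = <17, -6, -7>.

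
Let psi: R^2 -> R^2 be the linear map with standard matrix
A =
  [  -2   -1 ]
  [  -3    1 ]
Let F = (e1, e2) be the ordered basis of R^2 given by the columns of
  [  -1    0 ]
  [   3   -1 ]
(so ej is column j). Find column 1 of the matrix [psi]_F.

Compute psi(e1) = A e1 = [-1, 6] in standard coordinates.
Then write this in F-coordinates: solve for y in y_1 e1 + y_2 e2 = [-1, 6].
This gives y = [1, -3], which is column 1 of [psi]_F.

[1, -3]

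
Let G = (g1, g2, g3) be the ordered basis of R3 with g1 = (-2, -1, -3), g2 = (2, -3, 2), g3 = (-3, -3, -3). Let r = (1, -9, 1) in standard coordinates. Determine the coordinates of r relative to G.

Write r = c_1 g1 + ... + c_3 g3 and solve for the c_i.
Gaussian elimination on [M | r] yields c = (0, 2, 1).
Check: 0·g1 + 2g2 + g3 = (1, -9, 1).

(0, 2, 1)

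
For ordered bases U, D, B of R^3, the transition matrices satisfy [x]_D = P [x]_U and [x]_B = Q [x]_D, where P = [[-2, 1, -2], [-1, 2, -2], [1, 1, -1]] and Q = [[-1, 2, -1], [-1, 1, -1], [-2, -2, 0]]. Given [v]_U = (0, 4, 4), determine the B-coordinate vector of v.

Apply P to get D-coordinates (-4, 0, 0), then Q to get B-coordinates.
The result is [v]_B = (4, 4, 8).

(4, 4, 8)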